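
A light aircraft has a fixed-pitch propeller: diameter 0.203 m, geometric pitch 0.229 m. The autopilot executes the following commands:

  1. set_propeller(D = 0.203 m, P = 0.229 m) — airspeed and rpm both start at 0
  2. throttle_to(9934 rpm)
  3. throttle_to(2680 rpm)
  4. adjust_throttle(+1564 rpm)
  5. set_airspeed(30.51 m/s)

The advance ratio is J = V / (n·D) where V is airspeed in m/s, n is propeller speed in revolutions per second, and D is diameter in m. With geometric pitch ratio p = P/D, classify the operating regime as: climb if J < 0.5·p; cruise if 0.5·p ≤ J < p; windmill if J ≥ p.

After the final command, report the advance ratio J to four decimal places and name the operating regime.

J = 2.1248, regime = windmill

set_propeller: D = 0.203 m, P = 0.229 m (p = P/D = 1.128079); state ← (V=0, rpm=0)
throttle_to(9934): rpm ← 9934
throttle_to(2680): rpm ← 2680
adjust_throttle(+1564): rpm ← 2680 +1564 = 4244
set_airspeed(30.51): V ← 30.51 m/s
final state: V = 30.51 m/s, rpm = 4244 → n = rpm/60 = 70.733333 rev/s
J = V / (n·D) = 30.51 / (70.733333 × 0.203) = 2.124820
regime bands: climb J<0.5640 | cruise [0.5640, 1.1281) | windmill J≥1.1281
J = 2.1248 → windmill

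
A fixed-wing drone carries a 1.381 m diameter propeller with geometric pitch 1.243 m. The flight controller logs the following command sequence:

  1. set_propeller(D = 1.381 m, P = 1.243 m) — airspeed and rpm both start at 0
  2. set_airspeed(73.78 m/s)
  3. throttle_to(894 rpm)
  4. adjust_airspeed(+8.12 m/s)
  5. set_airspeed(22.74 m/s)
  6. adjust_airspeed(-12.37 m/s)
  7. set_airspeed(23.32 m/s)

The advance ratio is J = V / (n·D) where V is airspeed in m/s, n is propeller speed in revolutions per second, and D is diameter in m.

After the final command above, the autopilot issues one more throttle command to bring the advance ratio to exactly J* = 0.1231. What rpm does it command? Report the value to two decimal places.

set_propeller: D = 1.381 m, P = 1.243 m (p = P/D = 0.900072); state ← (V=0, rpm=0)
set_airspeed(73.78): V ← 73.78 m/s
throttle_to(894): rpm ← 894
adjust_airspeed(+8.12): V ← 73.78 +8.12 = 81.9 m/s
set_airspeed(22.74): V ← 22.74 m/s
adjust_airspeed(-12.37): V ← 22.74 -12.37 = 10.37 m/s
set_airspeed(23.32): V ← 23.32 m/s
final state: V = 23.32 m/s, rpm = 894 → n = rpm/60 = 14.900000 rev/s
target J* = 0.1231; solve J* = V/(n·D) for n: n = V/(J*·D) = 23.32/(0.1231 × 1.381) = 137.175583 rev/s
rpm = 60·n = 8230.534979

rpm = 8230.53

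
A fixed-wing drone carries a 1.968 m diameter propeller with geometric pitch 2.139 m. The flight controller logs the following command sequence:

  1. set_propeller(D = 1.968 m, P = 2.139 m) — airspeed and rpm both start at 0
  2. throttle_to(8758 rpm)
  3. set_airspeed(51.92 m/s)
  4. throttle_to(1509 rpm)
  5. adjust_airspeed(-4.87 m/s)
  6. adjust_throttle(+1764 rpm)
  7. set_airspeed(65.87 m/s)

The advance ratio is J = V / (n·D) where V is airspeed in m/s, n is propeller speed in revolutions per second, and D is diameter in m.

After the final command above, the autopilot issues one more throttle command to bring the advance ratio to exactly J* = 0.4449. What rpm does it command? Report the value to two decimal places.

rpm = 4513.89

set_propeller: D = 1.968 m, P = 2.139 m (p = P/D = 1.086890); state ← (V=0, rpm=0)
throttle_to(8758): rpm ← 8758
set_airspeed(51.92): V ← 51.92 m/s
throttle_to(1509): rpm ← 1509
adjust_airspeed(-4.87): V ← 51.92 -4.87 = 47.05 m/s
adjust_throttle(+1764): rpm ← 1509 +1764 = 3273
set_airspeed(65.87): V ← 65.87 m/s
final state: V = 65.87 m/s, rpm = 3273 → n = rpm/60 = 54.550000 rev/s
target J* = 0.4449; solve J* = V/(n·D) for n: n = V/(J*·D) = 65.87/(0.4449 × 1.968) = 75.231577 rev/s
rpm = 60·n = 4513.894599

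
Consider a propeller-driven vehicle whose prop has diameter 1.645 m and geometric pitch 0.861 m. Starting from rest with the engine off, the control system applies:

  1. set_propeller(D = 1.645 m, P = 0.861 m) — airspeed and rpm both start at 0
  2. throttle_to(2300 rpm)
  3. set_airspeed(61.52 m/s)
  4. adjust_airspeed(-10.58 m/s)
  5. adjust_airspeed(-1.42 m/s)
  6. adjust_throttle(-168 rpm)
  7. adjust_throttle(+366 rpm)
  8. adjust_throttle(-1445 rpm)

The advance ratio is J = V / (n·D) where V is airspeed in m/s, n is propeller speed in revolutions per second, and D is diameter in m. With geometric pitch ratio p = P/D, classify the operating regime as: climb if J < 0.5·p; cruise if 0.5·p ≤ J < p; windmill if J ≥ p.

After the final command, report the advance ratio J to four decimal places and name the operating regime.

J = 1.7153, regime = windmill

set_propeller: D = 1.645 m, P = 0.861 m (p = P/D = 0.523404); state ← (V=0, rpm=0)
throttle_to(2300): rpm ← 2300
set_airspeed(61.52): V ← 61.52 m/s
adjust_airspeed(-10.58): V ← 61.52 -10.58 = 50.94 m/s
adjust_airspeed(-1.42): V ← 50.94 -1.42 = 49.52 m/s
adjust_throttle(-168): rpm ← 2300 -168 = 2132
adjust_throttle(+366): rpm ← 2132 +366 = 2498
adjust_throttle(-1445): rpm ← 2498 -1445 = 1053
final state: V = 49.52 m/s, rpm = 1053 → n = rpm/60 = 17.550000 rev/s
J = V / (n·D) = 49.52 / (17.550000 × 1.645) = 1.715290
regime bands: climb J<0.2617 | cruise [0.2617, 0.5234) | windmill J≥0.5234
J = 1.7153 → windmill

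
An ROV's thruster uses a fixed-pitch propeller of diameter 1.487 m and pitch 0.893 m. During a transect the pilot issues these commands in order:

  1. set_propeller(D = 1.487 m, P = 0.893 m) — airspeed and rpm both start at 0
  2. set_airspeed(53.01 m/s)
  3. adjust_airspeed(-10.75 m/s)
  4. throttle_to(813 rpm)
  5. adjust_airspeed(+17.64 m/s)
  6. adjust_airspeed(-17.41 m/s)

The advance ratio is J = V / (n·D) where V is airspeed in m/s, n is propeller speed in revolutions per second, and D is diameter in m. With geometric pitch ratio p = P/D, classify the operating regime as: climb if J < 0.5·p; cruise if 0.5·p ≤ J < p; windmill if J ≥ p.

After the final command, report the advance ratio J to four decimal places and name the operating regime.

J = 2.1088, regime = windmill

set_propeller: D = 1.487 m, P = 0.893 m (p = P/D = 0.600538); state ← (V=0, rpm=0)
set_airspeed(53.01): V ← 53.01 m/s
adjust_airspeed(-10.75): V ← 53.01 -10.75 = 42.26 m/s
throttle_to(813): rpm ← 813
adjust_airspeed(+17.64): V ← 42.26 +17.64 = 59.9 m/s
adjust_airspeed(-17.41): V ← 59.9 -17.41 = 42.49 m/s
final state: V = 42.49 m/s, rpm = 813 → n = rpm/60 = 13.550000 rev/s
J = V / (n·D) = 42.49 / (13.550000 × 1.487) = 2.108805
regime bands: climb J<0.3003 | cruise [0.3003, 0.6005) | windmill J≥0.6005
J = 2.1088 → windmill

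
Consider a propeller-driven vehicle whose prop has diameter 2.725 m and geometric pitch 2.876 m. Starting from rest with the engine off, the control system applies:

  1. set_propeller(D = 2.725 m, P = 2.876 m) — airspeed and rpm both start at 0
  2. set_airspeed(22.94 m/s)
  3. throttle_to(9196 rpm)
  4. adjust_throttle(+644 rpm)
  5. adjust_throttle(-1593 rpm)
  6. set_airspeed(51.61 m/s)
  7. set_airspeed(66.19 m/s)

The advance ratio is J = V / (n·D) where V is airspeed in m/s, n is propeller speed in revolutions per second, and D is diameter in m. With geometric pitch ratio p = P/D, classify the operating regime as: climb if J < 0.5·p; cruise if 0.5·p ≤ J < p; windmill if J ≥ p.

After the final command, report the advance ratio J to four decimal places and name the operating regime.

set_propeller: D = 2.725 m, P = 2.876 m (p = P/D = 1.055413); state ← (V=0, rpm=0)
set_airspeed(22.94): V ← 22.94 m/s
throttle_to(9196): rpm ← 9196
adjust_throttle(+644): rpm ← 9196 +644 = 9840
adjust_throttle(-1593): rpm ← 9840 -1593 = 8247
set_airspeed(51.61): V ← 51.61 m/s
set_airspeed(66.19): V ← 66.19 m/s
final state: V = 66.19 m/s, rpm = 8247 → n = rpm/60 = 137.450000 rev/s
J = V / (n·D) = 66.19 / (137.450000 × 2.725) = 0.176718
regime bands: climb J<0.5277 | cruise [0.5277, 1.0554) | windmill J≥1.0554
J = 0.1767 → climb

J = 0.1767, regime = climb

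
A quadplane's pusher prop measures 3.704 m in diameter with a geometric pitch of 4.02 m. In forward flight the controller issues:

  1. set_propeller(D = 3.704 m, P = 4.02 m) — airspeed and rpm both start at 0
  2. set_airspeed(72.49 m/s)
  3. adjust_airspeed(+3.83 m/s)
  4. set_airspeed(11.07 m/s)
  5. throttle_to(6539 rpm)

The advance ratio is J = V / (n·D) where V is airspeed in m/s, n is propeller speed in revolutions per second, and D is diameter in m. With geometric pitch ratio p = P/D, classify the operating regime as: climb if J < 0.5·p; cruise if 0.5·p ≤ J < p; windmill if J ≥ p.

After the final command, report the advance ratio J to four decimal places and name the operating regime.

J = 0.0274, regime = climb

set_propeller: D = 3.704 m, P = 4.02 m (p = P/D = 1.085313); state ← (V=0, rpm=0)
set_airspeed(72.49): V ← 72.49 m/s
adjust_airspeed(+3.83): V ← 72.49 +3.83 = 76.32 m/s
set_airspeed(11.07): V ← 11.07 m/s
throttle_to(6539): rpm ← 6539
final state: V = 11.07 m/s, rpm = 6539 → n = rpm/60 = 108.983333 rev/s
J = V / (n·D) = 11.07 / (108.983333 × 3.704) = 0.027423
regime bands: climb J<0.5427 | cruise [0.5427, 1.0853) | windmill J≥1.0853
J = 0.0274 → climb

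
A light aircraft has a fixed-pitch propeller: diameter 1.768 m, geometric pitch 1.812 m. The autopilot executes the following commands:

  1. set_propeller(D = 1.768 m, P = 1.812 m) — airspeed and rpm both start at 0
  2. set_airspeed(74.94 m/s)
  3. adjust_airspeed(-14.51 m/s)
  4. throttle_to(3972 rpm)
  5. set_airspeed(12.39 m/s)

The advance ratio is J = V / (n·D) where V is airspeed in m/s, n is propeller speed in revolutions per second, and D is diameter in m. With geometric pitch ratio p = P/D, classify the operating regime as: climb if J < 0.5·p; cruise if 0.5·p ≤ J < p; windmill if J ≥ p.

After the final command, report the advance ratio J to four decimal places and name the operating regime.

set_propeller: D = 1.768 m, P = 1.812 m (p = P/D = 1.024887); state ← (V=0, rpm=0)
set_airspeed(74.94): V ← 74.94 m/s
adjust_airspeed(-14.51): V ← 74.94 -14.51 = 60.43 m/s
throttle_to(3972): rpm ← 3972
set_airspeed(12.39): V ← 12.39 m/s
final state: V = 12.39 m/s, rpm = 3972 → n = rpm/60 = 66.200000 rev/s
J = V / (n·D) = 12.39 / (66.200000 × 1.768) = 0.105860
regime bands: climb J<0.5124 | cruise [0.5124, 1.0249) | windmill J≥1.0249
J = 0.1059 → climb

J = 0.1059, regime = climb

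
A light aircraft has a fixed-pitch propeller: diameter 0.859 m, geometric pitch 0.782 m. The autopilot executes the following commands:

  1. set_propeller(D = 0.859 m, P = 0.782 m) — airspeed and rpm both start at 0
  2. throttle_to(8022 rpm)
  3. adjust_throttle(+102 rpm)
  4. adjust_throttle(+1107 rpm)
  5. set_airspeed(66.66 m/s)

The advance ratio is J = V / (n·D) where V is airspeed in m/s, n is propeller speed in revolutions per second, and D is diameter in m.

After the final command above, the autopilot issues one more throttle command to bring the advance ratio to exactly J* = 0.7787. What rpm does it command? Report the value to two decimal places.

rpm = 5979.34

set_propeller: D = 0.859 m, P = 0.782 m (p = P/D = 0.910361); state ← (V=0, rpm=0)
throttle_to(8022): rpm ← 8022
adjust_throttle(+102): rpm ← 8022 +102 = 8124
adjust_throttle(+1107): rpm ← 8124 +1107 = 9231
set_airspeed(66.66): V ← 66.66 m/s
final state: V = 66.66 m/s, rpm = 9231 → n = rpm/60 = 153.850000 rev/s
target J* = 0.7787; solve J* = V/(n·D) for n: n = V/(J*·D) = 66.66/(0.7787 × 0.859) = 99.655660 rev/s
rpm = 60·n = 5979.339615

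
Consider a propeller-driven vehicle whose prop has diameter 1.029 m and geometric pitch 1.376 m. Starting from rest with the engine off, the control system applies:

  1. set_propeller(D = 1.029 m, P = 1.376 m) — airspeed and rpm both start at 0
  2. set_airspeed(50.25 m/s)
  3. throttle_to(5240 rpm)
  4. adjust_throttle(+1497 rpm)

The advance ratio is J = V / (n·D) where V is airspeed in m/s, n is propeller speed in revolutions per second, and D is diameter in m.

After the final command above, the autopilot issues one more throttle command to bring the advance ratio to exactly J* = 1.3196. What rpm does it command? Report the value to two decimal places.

set_propeller: D = 1.029 m, P = 1.376 m (p = P/D = 1.337221); state ← (V=0, rpm=0)
set_airspeed(50.25): V ← 50.25 m/s
throttle_to(5240): rpm ← 5240
adjust_throttle(+1497): rpm ← 5240 +1497 = 6737
final state: V = 50.25 m/s, rpm = 6737 → n = rpm/60 = 112.283333 rev/s
target J* = 1.3196; solve J* = V/(n·D) for n: n = V/(J*·D) = 50.25/(1.3196 × 1.029) = 37.006532 rev/s
rpm = 60·n = 2220.391902

rpm = 2220.39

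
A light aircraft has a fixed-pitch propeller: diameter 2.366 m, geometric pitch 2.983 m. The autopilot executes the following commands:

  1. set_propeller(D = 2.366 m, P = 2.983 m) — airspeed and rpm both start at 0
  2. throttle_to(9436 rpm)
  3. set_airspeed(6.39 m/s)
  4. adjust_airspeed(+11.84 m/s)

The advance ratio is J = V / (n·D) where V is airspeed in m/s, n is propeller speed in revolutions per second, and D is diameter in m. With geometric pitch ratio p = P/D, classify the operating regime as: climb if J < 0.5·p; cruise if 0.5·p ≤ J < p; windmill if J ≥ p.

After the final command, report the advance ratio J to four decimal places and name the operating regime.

set_propeller: D = 2.366 m, P = 2.983 m (p = P/D = 1.260778); state ← (V=0, rpm=0)
throttle_to(9436): rpm ← 9436
set_airspeed(6.39): V ← 6.39 m/s
adjust_airspeed(+11.84): V ← 6.39 +11.84 = 18.23 m/s
final state: V = 18.23 m/s, rpm = 9436 → n = rpm/60 = 157.266667 rev/s
J = V / (n·D) = 18.23 / (157.266667 × 2.366) = 0.048993
regime bands: climb J<0.6304 | cruise [0.6304, 1.2608) | windmill J≥1.2608
J = 0.0490 → climb

J = 0.0490, regime = climb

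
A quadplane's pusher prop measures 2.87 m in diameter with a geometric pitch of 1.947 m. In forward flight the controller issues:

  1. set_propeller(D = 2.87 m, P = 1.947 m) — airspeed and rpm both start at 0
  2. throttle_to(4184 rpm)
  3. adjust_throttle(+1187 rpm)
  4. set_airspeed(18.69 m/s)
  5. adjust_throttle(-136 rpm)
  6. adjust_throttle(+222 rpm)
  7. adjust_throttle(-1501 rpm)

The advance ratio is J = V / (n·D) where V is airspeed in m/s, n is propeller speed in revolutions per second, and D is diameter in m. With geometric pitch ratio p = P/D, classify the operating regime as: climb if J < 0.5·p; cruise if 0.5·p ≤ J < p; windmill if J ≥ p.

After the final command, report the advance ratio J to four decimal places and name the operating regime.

set_propeller: D = 2.87 m, P = 1.947 m (p = P/D = 0.678397); state ← (V=0, rpm=0)
throttle_to(4184): rpm ← 4184
adjust_throttle(+1187): rpm ← 4184 +1187 = 5371
set_airspeed(18.69): V ← 18.69 m/s
adjust_throttle(-136): rpm ← 5371 -136 = 5235
adjust_throttle(+222): rpm ← 5235 +222 = 5457
adjust_throttle(-1501): rpm ← 5457 -1501 = 3956
final state: V = 18.69 m/s, rpm = 3956 → n = rpm/60 = 65.933333 rev/s
J = V / (n·D) = 18.69 / (65.933333 × 2.87) = 0.098769
regime bands: climb J<0.3392 | cruise [0.3392, 0.6784) | windmill J≥0.6784
J = 0.0988 → climb

J = 0.0988, regime = climb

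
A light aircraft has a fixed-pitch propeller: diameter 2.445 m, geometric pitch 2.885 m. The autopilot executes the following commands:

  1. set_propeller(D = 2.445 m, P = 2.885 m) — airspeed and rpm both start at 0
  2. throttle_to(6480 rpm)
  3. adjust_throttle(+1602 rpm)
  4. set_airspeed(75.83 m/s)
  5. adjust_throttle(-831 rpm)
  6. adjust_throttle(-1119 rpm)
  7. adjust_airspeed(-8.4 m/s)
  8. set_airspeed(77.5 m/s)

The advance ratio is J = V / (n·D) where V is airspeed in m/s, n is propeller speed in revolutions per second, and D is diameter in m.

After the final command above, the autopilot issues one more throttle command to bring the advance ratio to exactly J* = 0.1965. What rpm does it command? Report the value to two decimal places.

rpm = 9678.58

set_propeller: D = 2.445 m, P = 2.885 m (p = P/D = 1.179959); state ← (V=0, rpm=0)
throttle_to(6480): rpm ← 6480
adjust_throttle(+1602): rpm ← 6480 +1602 = 8082
set_airspeed(75.83): V ← 75.83 m/s
adjust_throttle(-831): rpm ← 8082 -831 = 7251
adjust_throttle(-1119): rpm ← 7251 -1119 = 6132
adjust_airspeed(-8.4): V ← 75.83 -8.4 = 67.43 m/s
set_airspeed(77.5): V ← 77.5 m/s
final state: V = 77.5 m/s, rpm = 6132 → n = rpm/60 = 102.200000 rev/s
target J* = 0.1965; solve J* = V/(n·D) for n: n = V/(J*·D) = 77.5/(0.1965 × 2.445) = 161.309626 rev/s
rpm = 60·n = 9678.577561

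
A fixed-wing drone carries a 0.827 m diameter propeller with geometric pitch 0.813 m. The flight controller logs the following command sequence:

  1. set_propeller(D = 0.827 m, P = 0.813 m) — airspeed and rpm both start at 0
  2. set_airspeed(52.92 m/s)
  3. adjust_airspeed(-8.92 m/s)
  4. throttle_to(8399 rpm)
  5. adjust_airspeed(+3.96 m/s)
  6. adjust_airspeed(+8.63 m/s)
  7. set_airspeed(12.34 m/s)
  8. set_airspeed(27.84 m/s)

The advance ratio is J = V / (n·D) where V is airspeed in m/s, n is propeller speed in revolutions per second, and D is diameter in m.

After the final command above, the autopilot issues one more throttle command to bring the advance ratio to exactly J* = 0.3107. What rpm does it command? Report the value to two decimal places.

set_propeller: D = 0.827 m, P = 0.813 m (p = P/D = 0.983071); state ← (V=0, rpm=0)
set_airspeed(52.92): V ← 52.92 m/s
adjust_airspeed(-8.92): V ← 52.92 -8.92 = 44 m/s
throttle_to(8399): rpm ← 8399
adjust_airspeed(+3.96): V ← 44 +3.96 = 47.96 m/s
adjust_airspeed(+8.63): V ← 47.96 +8.63 = 56.59 m/s
set_airspeed(12.34): V ← 12.34 m/s
set_airspeed(27.84): V ← 27.84 m/s
final state: V = 27.84 m/s, rpm = 8399 → n = rpm/60 = 139.983333 rev/s
target J* = 0.3107; solve J* = V/(n·D) for n: n = V/(J*·D) = 27.84/(0.3107 × 0.827) = 108.348391 rev/s
rpm = 60·n = 6500.903487

rpm = 6500.90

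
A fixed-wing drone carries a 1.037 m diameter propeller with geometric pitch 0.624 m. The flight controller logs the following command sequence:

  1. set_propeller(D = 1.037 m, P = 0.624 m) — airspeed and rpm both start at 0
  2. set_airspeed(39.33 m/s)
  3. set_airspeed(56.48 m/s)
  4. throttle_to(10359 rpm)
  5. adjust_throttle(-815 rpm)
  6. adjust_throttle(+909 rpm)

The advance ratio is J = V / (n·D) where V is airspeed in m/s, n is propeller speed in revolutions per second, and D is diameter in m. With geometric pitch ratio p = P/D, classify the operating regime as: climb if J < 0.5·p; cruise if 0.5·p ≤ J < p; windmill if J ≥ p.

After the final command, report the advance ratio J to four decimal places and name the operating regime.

set_propeller: D = 1.037 m, P = 0.624 m (p = P/D = 0.601736); state ← (V=0, rpm=0)
set_airspeed(39.33): V ← 39.33 m/s
set_airspeed(56.48): V ← 56.48 m/s
throttle_to(10359): rpm ← 10359
adjust_throttle(-815): rpm ← 10359 -815 = 9544
adjust_throttle(+909): rpm ← 9544 +909 = 10453
final state: V = 56.48 m/s, rpm = 10453 → n = rpm/60 = 174.216667 rev/s
J = V / (n·D) = 56.48 / (174.216667 × 1.037) = 0.312627
regime bands: climb J<0.3009 | cruise [0.3009, 0.6017) | windmill J≥0.6017
J = 0.3126 → cruise

J = 0.3126, regime = cruise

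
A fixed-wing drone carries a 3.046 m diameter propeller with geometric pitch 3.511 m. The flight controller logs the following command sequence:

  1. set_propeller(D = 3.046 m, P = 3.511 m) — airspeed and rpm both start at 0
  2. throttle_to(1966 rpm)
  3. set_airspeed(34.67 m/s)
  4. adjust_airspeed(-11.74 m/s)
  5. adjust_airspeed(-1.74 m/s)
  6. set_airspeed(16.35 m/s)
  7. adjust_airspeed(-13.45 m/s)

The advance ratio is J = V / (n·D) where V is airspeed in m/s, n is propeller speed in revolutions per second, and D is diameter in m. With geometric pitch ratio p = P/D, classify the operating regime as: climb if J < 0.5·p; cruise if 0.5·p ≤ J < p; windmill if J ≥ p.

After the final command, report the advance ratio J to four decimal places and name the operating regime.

set_propeller: D = 3.046 m, P = 3.511 m (p = P/D = 1.152659); state ← (V=0, rpm=0)
throttle_to(1966): rpm ← 1966
set_airspeed(34.67): V ← 34.67 m/s
adjust_airspeed(-11.74): V ← 34.67 -11.74 = 22.93 m/s
adjust_airspeed(-1.74): V ← 22.93 -1.74 = 21.19 m/s
set_airspeed(16.35): V ← 16.35 m/s
adjust_airspeed(-13.45): V ← 16.35 -13.45 = 2.9 m/s
final state: V = 2.9 m/s, rpm = 1966 → n = rpm/60 = 32.766667 rev/s
J = V / (n·D) = 2.9 / (32.766667 × 3.046) = 0.029056
regime bands: climb J<0.5763 | cruise [0.5763, 1.1527) | windmill J≥1.1527
J = 0.0291 → climb

J = 0.0291, regime = climb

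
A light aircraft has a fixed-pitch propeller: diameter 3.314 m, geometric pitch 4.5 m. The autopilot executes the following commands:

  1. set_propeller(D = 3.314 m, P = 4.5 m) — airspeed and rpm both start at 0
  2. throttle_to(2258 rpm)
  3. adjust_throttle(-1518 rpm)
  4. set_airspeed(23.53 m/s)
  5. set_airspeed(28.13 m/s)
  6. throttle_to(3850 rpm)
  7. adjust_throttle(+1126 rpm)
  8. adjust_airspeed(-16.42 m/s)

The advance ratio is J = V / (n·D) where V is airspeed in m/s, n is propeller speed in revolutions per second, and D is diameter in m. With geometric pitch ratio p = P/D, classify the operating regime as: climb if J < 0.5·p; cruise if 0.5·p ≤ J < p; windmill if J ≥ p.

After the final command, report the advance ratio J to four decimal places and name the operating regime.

set_propeller: D = 3.314 m, P = 4.5 m (p = P/D = 1.357876); state ← (V=0, rpm=0)
throttle_to(2258): rpm ← 2258
adjust_throttle(-1518): rpm ← 2258 -1518 = 740
set_airspeed(23.53): V ← 23.53 m/s
set_airspeed(28.13): V ← 28.13 m/s
throttle_to(3850): rpm ← 3850
adjust_throttle(+1126): rpm ← 3850 +1126 = 4976
adjust_airspeed(-16.42): V ← 28.13 -16.42 = 11.71 m/s
final state: V = 11.71 m/s, rpm = 4976 → n = rpm/60 = 82.933333 rev/s
J = V / (n·D) = 11.71 / (82.933333 × 3.314) = 0.042606
regime bands: climb J<0.6789 | cruise [0.6789, 1.3579) | windmill J≥1.3579
J = 0.0426 → climb

J = 0.0426, regime = climb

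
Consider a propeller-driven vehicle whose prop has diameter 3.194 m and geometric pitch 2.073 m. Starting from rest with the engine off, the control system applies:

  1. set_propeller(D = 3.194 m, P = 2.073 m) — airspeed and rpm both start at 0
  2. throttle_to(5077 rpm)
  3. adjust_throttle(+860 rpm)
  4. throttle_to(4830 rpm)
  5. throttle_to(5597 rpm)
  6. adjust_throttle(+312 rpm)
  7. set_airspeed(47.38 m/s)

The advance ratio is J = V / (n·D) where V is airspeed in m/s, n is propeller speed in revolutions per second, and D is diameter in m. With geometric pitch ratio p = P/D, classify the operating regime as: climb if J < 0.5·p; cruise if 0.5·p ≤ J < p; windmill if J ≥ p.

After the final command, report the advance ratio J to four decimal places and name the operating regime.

set_propeller: D = 3.194 m, P = 2.073 m (p = P/D = 0.649029); state ← (V=0, rpm=0)
throttle_to(5077): rpm ← 5077
adjust_throttle(+860): rpm ← 5077 +860 = 5937
throttle_to(4830): rpm ← 4830
throttle_to(5597): rpm ← 5597
adjust_throttle(+312): rpm ← 5597 +312 = 5909
set_airspeed(47.38): V ← 47.38 m/s
final state: V = 47.38 m/s, rpm = 5909 → n = rpm/60 = 98.483333 rev/s
J = V / (n·D) = 47.38 / (98.483333 × 3.194) = 0.150625
regime bands: climb J<0.3245 | cruise [0.3245, 0.6490) | windmill J≥0.6490
J = 0.1506 → climb

J = 0.1506, regime = climb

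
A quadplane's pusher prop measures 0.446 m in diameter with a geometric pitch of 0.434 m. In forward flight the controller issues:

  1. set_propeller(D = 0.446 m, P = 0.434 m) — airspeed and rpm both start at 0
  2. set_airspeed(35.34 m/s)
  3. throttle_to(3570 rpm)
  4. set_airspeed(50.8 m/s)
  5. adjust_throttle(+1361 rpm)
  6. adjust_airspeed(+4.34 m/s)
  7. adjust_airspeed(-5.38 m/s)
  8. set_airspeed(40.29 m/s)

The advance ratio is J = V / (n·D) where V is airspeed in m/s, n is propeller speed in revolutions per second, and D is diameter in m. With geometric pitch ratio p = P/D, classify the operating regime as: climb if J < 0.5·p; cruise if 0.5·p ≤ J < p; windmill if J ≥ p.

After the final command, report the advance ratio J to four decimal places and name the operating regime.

set_propeller: D = 0.446 m, P = 0.434 m (p = P/D = 0.973094); state ← (V=0, rpm=0)
set_airspeed(35.34): V ← 35.34 m/s
throttle_to(3570): rpm ← 3570
set_airspeed(50.8): V ← 50.8 m/s
adjust_throttle(+1361): rpm ← 3570 +1361 = 4931
adjust_airspeed(+4.34): V ← 50.8 +4.34 = 55.14 m/s
adjust_airspeed(-5.38): V ← 55.14 -5.38 = 49.76 m/s
set_airspeed(40.29): V ← 40.29 m/s
final state: V = 40.29 m/s, rpm = 4931 → n = rpm/60 = 82.183333 rev/s
J = V / (n·D) = 40.29 / (82.183333 × 0.446) = 1.099205
regime bands: climb J<0.4865 | cruise [0.4865, 0.9731) | windmill J≥0.9731
J = 1.0992 → windmill

J = 1.0992, regime = windmill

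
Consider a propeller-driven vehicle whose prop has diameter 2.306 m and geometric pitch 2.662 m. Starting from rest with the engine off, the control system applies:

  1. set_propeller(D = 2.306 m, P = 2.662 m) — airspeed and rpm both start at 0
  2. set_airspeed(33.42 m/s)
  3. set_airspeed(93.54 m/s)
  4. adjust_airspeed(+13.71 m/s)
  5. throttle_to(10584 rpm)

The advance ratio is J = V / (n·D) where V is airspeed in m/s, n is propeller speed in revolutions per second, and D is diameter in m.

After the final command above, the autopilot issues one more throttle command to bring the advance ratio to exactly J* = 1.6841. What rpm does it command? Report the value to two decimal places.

set_propeller: D = 2.306 m, P = 2.662 m (p = P/D = 1.154380); state ← (V=0, rpm=0)
set_airspeed(33.42): V ← 33.42 m/s
set_airspeed(93.54): V ← 93.54 m/s
adjust_airspeed(+13.71): V ← 93.54 +13.71 = 107.25 m/s
throttle_to(10584): rpm ← 10584
final state: V = 107.25 m/s, rpm = 10584 → n = rpm/60 = 176.400000 rev/s
target J* = 1.6841; solve J* = V/(n·D) for n: n = V/(J*·D) = 107.25/(1.6841 × 2.306) = 27.616594 rev/s
rpm = 60·n = 1656.995666

rpm = 1657.00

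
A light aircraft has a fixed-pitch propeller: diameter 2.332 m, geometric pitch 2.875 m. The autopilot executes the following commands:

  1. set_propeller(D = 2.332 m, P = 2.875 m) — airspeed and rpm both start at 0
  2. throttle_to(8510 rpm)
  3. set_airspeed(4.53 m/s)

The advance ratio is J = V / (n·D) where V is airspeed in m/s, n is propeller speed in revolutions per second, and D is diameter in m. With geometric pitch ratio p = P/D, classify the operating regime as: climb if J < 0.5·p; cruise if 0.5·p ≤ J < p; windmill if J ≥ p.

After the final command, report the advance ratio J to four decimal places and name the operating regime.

J = 0.0137, regime = climb

set_propeller: D = 2.332 m, P = 2.875 m (p = P/D = 1.232847); state ← (V=0, rpm=0)
throttle_to(8510): rpm ← 8510
set_airspeed(4.53): V ← 4.53 m/s
final state: V = 4.53 m/s, rpm = 8510 → n = rpm/60 = 141.833333 rev/s
J = V / (n·D) = 4.53 / (141.833333 × 2.332) = 0.013696
regime bands: climb J<0.6164 | cruise [0.6164, 1.2328) | windmill J≥1.2328
J = 0.0137 → climb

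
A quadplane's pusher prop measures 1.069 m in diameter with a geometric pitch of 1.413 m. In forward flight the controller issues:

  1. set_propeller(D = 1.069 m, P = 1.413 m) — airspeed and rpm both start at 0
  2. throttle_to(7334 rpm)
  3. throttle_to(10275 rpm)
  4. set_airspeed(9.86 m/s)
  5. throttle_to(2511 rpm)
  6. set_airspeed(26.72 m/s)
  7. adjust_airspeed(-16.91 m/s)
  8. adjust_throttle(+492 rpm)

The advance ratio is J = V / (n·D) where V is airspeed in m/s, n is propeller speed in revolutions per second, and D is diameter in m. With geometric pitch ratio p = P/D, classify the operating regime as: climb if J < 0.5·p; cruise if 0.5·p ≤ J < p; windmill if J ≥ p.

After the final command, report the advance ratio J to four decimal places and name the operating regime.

set_propeller: D = 1.069 m, P = 1.413 m (p = P/D = 1.321796); state ← (V=0, rpm=0)
throttle_to(7334): rpm ← 7334
throttle_to(10275): rpm ← 10275
set_airspeed(9.86): V ← 9.86 m/s
throttle_to(2511): rpm ← 2511
set_airspeed(26.72): V ← 26.72 m/s
adjust_airspeed(-16.91): V ← 26.72 -16.91 = 9.81 m/s
adjust_throttle(+492): rpm ← 2511 +492 = 3003
final state: V = 9.81 m/s, rpm = 3003 → n = rpm/60 = 50.050000 rev/s
J = V / (n·D) = 9.81 / (50.050000 × 1.069) = 0.183353
regime bands: climb J<0.6609 | cruise [0.6609, 1.3218) | windmill J≥1.3218
J = 0.1834 → climb

J = 0.1834, regime = climb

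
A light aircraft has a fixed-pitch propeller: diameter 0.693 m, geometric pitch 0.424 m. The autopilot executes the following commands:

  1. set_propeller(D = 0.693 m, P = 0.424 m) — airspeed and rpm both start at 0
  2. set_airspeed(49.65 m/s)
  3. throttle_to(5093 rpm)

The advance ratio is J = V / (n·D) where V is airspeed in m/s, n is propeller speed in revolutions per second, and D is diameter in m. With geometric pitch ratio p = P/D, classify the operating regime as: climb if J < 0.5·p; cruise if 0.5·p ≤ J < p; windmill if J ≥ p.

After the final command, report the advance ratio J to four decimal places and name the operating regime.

set_propeller: D = 0.693 m, P = 0.424 m (p = P/D = 0.611833); state ← (V=0, rpm=0)
set_airspeed(49.65): V ← 49.65 m/s
throttle_to(5093): rpm ← 5093
final state: V = 49.65 m/s, rpm = 5093 → n = rpm/60 = 84.883333 rev/s
J = V / (n·D) = 49.65 / (84.883333 × 0.693) = 0.844041
regime bands: climb J<0.3059 | cruise [0.3059, 0.6118) | windmill J≥0.6118
J = 0.8440 → windmill

J = 0.8440, regime = windmill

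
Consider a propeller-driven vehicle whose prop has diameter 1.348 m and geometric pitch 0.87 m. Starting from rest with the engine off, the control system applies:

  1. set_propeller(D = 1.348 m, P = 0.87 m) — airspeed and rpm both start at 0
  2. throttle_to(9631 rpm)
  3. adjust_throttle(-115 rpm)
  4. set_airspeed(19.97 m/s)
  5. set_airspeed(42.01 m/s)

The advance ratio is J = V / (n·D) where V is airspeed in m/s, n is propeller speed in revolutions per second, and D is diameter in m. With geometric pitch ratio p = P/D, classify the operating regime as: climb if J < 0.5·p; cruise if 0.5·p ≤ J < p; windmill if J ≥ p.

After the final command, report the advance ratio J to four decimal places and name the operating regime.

J = 0.1965, regime = climb

set_propeller: D = 1.348 m, P = 0.87 m (p = P/D = 0.645401); state ← (V=0, rpm=0)
throttle_to(9631): rpm ← 9631
adjust_throttle(-115): rpm ← 9631 -115 = 9516
set_airspeed(19.97): V ← 19.97 m/s
set_airspeed(42.01): V ← 42.01 m/s
final state: V = 42.01 m/s, rpm = 9516 → n = rpm/60 = 158.600000 rev/s
J = V / (n·D) = 42.01 / (158.600000 × 1.348) = 0.196499
regime bands: climb J<0.3227 | cruise [0.3227, 0.6454) | windmill J≥0.6454
J = 0.1965 → climb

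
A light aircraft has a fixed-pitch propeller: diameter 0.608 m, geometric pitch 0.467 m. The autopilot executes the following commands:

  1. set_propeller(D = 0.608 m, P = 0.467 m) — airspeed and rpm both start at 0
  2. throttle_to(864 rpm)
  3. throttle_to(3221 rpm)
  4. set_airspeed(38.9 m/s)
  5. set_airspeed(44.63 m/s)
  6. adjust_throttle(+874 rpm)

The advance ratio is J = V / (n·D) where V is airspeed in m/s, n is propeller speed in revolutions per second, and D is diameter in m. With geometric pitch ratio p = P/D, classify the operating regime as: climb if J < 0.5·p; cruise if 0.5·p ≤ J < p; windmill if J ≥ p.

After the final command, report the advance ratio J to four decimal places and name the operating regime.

J = 1.0755, regime = windmill

set_propeller: D = 0.608 m, P = 0.467 m (p = P/D = 0.768092); state ← (V=0, rpm=0)
throttle_to(864): rpm ← 864
throttle_to(3221): rpm ← 3221
set_airspeed(38.9): V ← 38.9 m/s
set_airspeed(44.63): V ← 44.63 m/s
adjust_throttle(+874): rpm ← 3221 +874 = 4095
final state: V = 44.63 m/s, rpm = 4095 → n = rpm/60 = 68.250000 rev/s
J = V / (n·D) = 44.63 / (68.250000 × 0.608) = 1.075525
regime bands: climb J<0.3840 | cruise [0.3840, 0.7681) | windmill J≥0.7681
J = 1.0755 → windmill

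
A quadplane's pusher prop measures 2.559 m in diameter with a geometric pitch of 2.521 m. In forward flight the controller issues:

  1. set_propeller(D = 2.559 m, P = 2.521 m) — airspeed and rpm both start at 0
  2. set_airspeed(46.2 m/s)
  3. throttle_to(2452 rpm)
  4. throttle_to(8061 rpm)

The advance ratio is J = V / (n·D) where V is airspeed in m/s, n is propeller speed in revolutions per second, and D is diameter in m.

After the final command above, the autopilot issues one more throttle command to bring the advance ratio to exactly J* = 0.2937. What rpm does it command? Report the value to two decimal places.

set_propeller: D = 2.559 m, P = 2.521 m (p = P/D = 0.985150); state ← (V=0, rpm=0)
set_airspeed(46.2): V ← 46.2 m/s
throttle_to(2452): rpm ← 2452
throttle_to(8061): rpm ← 8061
final state: V = 46.2 m/s, rpm = 8061 → n = rpm/60 = 134.350000 rev/s
target J* = 0.2937; solve J* = V/(n·D) for n: n = V/(J*·D) = 46.2/(0.2937 × 2.559) = 61.470641 rev/s
rpm = 60·n = 3688.238471

rpm = 3688.24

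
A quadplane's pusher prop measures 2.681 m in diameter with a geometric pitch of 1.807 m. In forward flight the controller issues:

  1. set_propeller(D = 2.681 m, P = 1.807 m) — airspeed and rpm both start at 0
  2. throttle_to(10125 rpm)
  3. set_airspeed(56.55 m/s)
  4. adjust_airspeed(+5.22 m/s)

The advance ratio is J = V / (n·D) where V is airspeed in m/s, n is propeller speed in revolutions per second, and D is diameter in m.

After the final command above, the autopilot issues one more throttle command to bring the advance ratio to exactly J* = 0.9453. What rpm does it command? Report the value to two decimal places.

set_propeller: D = 2.681 m, P = 1.807 m (p = P/D = 0.674002); state ← (V=0, rpm=0)
throttle_to(10125): rpm ← 10125
set_airspeed(56.55): V ← 56.55 m/s
adjust_airspeed(+5.22): V ← 56.55 +5.22 = 61.77 m/s
final state: V = 61.77 m/s, rpm = 10125 → n = rpm/60 = 168.750000 rev/s
target J* = 0.9453; solve J* = V/(n·D) for n: n = V/(J*·D) = 61.77/(0.9453 × 2.681) = 24.373120 rev/s
rpm = 60·n = 1462.387209

rpm = 1462.39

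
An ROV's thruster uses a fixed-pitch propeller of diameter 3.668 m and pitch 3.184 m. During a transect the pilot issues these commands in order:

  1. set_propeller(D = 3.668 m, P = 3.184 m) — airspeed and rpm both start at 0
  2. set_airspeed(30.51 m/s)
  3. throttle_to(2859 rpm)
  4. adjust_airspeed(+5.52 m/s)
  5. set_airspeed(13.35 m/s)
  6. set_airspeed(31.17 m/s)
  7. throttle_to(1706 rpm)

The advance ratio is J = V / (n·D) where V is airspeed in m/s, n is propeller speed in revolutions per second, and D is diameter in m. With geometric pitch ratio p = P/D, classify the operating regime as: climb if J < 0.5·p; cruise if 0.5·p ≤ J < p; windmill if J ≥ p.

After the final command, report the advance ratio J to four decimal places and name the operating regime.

set_propeller: D = 3.668 m, P = 3.184 m (p = P/D = 0.868048); state ← (V=0, rpm=0)
set_airspeed(30.51): V ← 30.51 m/s
throttle_to(2859): rpm ← 2859
adjust_airspeed(+5.52): V ← 30.51 +5.52 = 36.03 m/s
set_airspeed(13.35): V ← 13.35 m/s
set_airspeed(31.17): V ← 31.17 m/s
throttle_to(1706): rpm ← 1706
final state: V = 31.17 m/s, rpm = 1706 → n = rpm/60 = 28.433333 rev/s
J = V / (n·D) = 31.17 / (28.433333 × 3.668) = 0.298868
regime bands: climb J<0.4340 | cruise [0.4340, 0.8680) | windmill J≥0.8680
J = 0.2989 → climb

J = 0.2989, regime = climb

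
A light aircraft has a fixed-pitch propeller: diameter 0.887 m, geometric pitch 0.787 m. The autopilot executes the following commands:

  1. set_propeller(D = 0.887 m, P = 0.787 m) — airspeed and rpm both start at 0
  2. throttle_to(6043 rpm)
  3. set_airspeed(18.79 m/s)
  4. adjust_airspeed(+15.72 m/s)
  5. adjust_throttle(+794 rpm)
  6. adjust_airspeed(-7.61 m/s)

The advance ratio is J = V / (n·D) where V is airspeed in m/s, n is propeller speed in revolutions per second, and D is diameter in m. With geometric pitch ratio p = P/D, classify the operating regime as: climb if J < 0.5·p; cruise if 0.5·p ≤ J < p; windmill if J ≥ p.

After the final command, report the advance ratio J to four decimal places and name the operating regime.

J = 0.2661, regime = climb

set_propeller: D = 0.887 m, P = 0.787 m (p = P/D = 0.887260); state ← (V=0, rpm=0)
throttle_to(6043): rpm ← 6043
set_airspeed(18.79): V ← 18.79 m/s
adjust_airspeed(+15.72): V ← 18.79 +15.72 = 34.51 m/s
adjust_throttle(+794): rpm ← 6043 +794 = 6837
adjust_airspeed(-7.61): V ← 34.51 -7.61 = 26.9 m/s
final state: V = 26.9 m/s, rpm = 6837 → n = rpm/60 = 113.950000 rev/s
J = V / (n·D) = 26.9 / (113.950000 × 0.887) = 0.266143
regime bands: climb J<0.4436 | cruise [0.4436, 0.8873) | windmill J≥0.8873
J = 0.2661 → climb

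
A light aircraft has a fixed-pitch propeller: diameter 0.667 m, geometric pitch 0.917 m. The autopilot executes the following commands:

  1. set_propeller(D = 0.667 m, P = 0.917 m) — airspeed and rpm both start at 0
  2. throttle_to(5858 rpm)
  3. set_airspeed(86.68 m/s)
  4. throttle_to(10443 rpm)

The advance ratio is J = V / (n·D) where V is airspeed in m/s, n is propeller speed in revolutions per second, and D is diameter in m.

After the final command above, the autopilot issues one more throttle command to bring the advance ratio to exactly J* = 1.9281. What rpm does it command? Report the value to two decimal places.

set_propeller: D = 0.667 m, P = 0.917 m (p = P/D = 1.374813); state ← (V=0, rpm=0)
throttle_to(5858): rpm ← 5858
set_airspeed(86.68): V ← 86.68 m/s
throttle_to(10443): rpm ← 10443
final state: V = 86.68 m/s, rpm = 10443 → n = rpm/60 = 174.050000 rev/s
target J* = 1.9281; solve J* = V/(n·D) for n: n = V/(J*·D) = 86.68/(1.9281 × 0.667) = 67.400561 rev/s
rpm = 60·n = 4044.033686

rpm = 4044.03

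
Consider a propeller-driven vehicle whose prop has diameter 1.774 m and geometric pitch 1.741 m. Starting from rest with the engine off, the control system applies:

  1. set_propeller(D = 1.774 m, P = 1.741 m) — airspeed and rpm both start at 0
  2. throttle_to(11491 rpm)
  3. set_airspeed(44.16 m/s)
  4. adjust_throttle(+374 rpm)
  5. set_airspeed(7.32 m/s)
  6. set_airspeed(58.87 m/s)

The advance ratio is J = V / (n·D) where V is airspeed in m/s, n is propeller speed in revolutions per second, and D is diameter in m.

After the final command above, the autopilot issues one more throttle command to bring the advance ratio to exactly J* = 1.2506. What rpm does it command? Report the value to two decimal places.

rpm = 1592.11

set_propeller: D = 1.774 m, P = 1.741 m (p = P/D = 0.981398); state ← (V=0, rpm=0)
throttle_to(11491): rpm ← 11491
set_airspeed(44.16): V ← 44.16 m/s
adjust_throttle(+374): rpm ← 11491 +374 = 11865
set_airspeed(7.32): V ← 7.32 m/s
set_airspeed(58.87): V ← 58.87 m/s
final state: V = 58.87 m/s, rpm = 11865 → n = rpm/60 = 197.750000 rev/s
target J* = 1.2506; solve J* = V/(n·D) for n: n = V/(J*·D) = 58.87/(1.2506 × 1.774) = 26.535177 rev/s
rpm = 60·n = 1592.110646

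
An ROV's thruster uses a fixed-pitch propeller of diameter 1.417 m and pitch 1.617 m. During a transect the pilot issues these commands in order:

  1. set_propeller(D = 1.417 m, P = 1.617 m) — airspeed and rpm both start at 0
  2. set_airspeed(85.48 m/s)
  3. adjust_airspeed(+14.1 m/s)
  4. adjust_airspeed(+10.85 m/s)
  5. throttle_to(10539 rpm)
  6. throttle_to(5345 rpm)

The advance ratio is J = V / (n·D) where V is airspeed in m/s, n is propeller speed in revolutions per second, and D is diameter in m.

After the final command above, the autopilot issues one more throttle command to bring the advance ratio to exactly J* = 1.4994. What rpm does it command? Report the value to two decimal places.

rpm = 3118.54

set_propeller: D = 1.417 m, P = 1.617 m (p = P/D = 1.141143); state ← (V=0, rpm=0)
set_airspeed(85.48): V ← 85.48 m/s
adjust_airspeed(+14.1): V ← 85.48 +14.1 = 99.58 m/s
adjust_airspeed(+10.85): V ← 99.58 +10.85 = 110.43 m/s
throttle_to(10539): rpm ← 10539
throttle_to(5345): rpm ← 5345
final state: V = 110.43 m/s, rpm = 5345 → n = rpm/60 = 89.083333 rev/s
target J* = 1.4994; solve J* = V/(n·D) for n: n = V/(J*·D) = 110.43/(1.4994 × 1.417) = 51.975624 rev/s
rpm = 60·n = 3118.537464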